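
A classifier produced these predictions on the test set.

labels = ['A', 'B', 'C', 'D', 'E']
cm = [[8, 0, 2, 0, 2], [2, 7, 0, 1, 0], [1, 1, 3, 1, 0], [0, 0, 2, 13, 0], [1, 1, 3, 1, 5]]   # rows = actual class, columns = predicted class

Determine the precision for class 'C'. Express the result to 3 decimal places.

One-vs-rest for 'C': TP = diagonal; FP = other classes predicted 'C'; FN = 'C' predicted as other.
precision = TP/(TP+FP).
C: TP=3, FP=2+0+2+3=7 → 3/10 = 0.3000

0.300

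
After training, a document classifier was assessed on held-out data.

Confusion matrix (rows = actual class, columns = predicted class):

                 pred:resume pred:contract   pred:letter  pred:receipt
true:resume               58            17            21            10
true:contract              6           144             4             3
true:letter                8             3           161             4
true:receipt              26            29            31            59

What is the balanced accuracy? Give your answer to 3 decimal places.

0.697

Balanced accuracy = mean of per-class recall.
  resume: recall = 58/106 = 0.5472
  contract: recall = 144/157 = 0.9172
  letter: recall = 161/176 = 0.9148
  receipt: recall = 59/145 = 0.4069
Mean = (0.5472 + 0.9172 + 0.9148 + 0.4069) / 4 = 0.697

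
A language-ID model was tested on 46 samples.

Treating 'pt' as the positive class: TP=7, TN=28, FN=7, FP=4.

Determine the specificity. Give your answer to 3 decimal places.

Specificity = TN/(TN+FP) = 28/(28+4) = 0.875

0.875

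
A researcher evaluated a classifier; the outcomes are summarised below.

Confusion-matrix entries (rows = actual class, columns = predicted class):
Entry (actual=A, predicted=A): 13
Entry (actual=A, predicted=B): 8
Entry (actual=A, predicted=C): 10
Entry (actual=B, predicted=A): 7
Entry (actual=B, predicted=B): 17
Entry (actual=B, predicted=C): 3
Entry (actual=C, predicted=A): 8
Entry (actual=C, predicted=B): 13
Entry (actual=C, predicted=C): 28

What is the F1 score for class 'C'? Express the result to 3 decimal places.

Take TP from the diagonal, FP from the rest of the 'C' prediction marginal, FN from the rest of the 'C' actual marginal.
F1 score = 2·TP/(2·TP+FP+FN).
C: TP=28, FP=10+3=13, FN=8+13=21 → 56/90 = 0.6222

0.622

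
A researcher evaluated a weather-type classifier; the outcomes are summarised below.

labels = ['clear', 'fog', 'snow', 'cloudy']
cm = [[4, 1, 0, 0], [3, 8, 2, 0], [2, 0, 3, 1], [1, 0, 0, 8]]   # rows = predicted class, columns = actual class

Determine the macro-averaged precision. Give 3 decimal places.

0.701

Per-class precision (TP/(TP+FP)):
  clear: TP=4, FP=1+0+0=1 → 4/5 = 0.8000
  fog: TP=8, FP=3+2+0=5 → 8/13 = 0.6154
  snow: TP=3, FP=2+0+1=3 → 3/6 = 0.5000
  cloudy: TP=8, FP=1+0+0=1 → 8/9 = 0.8889
Macro-precision = mean = (0.8000 + 0.6154 + 0.5000 + 0.8889) / 4 = 0.701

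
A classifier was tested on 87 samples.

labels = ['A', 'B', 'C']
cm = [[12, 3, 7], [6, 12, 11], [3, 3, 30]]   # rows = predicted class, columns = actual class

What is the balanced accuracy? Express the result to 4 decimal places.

0.6210

Balanced accuracy = mean of per-class recall.
  A: recall = 12/21 = 0.57143
  B: recall = 12/18 = 0.66667
  C: recall = 30/48 = 0.62500
Mean = (0.57143 + 0.66667 + 0.62500) / 3 = 0.6210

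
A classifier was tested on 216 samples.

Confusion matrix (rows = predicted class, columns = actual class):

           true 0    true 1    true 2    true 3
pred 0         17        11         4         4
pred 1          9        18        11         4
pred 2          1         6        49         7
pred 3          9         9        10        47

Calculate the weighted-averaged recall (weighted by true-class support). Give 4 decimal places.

0.6065

Per-class recall (TP/(TP+FN)):
  0: TP=17, FN=9+1+9=19 → 17/36 = 0.47222
  1: TP=18, FN=11+6+9=26 → 18/44 = 0.40909
  2: TP=49, FN=4+11+10=25 → 49/74 = 0.66216
  3: TP=47, FN=4+4+7=15 → 47/62 = 0.75806
Weighted-recall = Σ (supportᵢ/N)·recallᵢ with N=216: (36/216)·0.47222 + (44/216)·0.40909 + (74/216)·0.66216 + (62/216)·0.75806 = 0.6065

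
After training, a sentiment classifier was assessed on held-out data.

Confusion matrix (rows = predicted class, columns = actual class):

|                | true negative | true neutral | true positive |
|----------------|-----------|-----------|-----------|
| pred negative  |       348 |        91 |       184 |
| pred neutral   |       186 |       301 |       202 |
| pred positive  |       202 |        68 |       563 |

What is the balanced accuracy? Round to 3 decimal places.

0.573

Balanced accuracy = mean of per-class recall.
  negative: recall = 348/736 = 0.4728
  neutral: recall = 301/460 = 0.6543
  positive: recall = 563/949 = 0.5933
Mean = (0.4728 + 0.6543 + 0.5933) / 3 = 0.573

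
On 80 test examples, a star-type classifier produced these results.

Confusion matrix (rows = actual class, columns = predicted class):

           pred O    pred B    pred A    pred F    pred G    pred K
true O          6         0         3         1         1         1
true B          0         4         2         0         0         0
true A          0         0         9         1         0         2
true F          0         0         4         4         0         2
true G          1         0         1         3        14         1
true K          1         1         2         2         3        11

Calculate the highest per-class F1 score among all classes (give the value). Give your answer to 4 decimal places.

Per-class F1 score (2·TP/(2·TP+FP+FN)):
  O: TP=6, FP=0+0+0+1+1=2, FN=0+3+1+1+1=6 → 12/20 = 0.60000
  B: TP=4, FP=0+0+0+0+1=1, FN=0+2+0+0+0=2 → 8/11 = 0.72727
  A: TP=9, FP=3+2+4+1+2=12, FN=0+0+1+0+2=3 → 18/33 = 0.54545
  F: TP=4, FP=1+0+1+3+2=7, FN=0+0+4+0+2=6 → 8/21 = 0.38095
  G: TP=14, FP=1+0+0+0+3=4, FN=1+0+1+3+1=6 → 28/38 = 0.73684
  K: TP=11, FP=1+0+2+2+1=6, FN=1+1+2+2+3=9 → 22/37 = 0.59459
Highest is class 'G' with F1 score = 0.7368.

0.7368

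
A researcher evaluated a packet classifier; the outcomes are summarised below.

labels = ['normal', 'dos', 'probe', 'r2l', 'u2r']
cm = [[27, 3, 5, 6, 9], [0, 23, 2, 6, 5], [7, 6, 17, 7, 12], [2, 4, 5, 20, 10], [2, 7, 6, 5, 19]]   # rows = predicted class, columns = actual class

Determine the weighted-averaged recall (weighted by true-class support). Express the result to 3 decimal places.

0.493

Per-class recall (TP/(TP+FN)):
  normal: TP=27, FN=0+7+2+2=11 → 27/38 = 0.7105
  dos: TP=23, FN=3+6+4+7=20 → 23/43 = 0.5349
  probe: TP=17, FN=5+2+5+6=18 → 17/35 = 0.4857
  r2l: TP=20, FN=6+6+7+5=24 → 20/44 = 0.4545
  u2r: TP=19, FN=9+5+12+10=36 → 19/55 = 0.3455
Weighted-recall = Σ (supportᵢ/N)·recallᵢ with N=215: (38/215)·0.7105 + (43/215)·0.5349 + (35/215)·0.4857 + (44/215)·0.4545 + (55/215)·0.3455 = 0.493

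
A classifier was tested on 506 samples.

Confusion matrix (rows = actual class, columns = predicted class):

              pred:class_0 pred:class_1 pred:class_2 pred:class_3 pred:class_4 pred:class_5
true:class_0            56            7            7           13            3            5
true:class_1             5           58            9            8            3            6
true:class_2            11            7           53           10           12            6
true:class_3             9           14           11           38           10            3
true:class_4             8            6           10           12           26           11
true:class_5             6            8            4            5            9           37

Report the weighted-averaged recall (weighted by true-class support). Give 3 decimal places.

0.530

Per-class recall (TP/(TP+FN)):
  class_0: TP=56, FN=7+7+13+3+5=35 → 56/91 = 0.6154
  class_1: TP=58, FN=5+9+8+3+6=31 → 58/89 = 0.6517
  class_2: TP=53, FN=11+7+10+12+6=46 → 53/99 = 0.5354
  class_3: TP=38, FN=9+14+11+10+3=47 → 38/85 = 0.4471
  class_4: TP=26, FN=8+6+10+12+11=47 → 26/73 = 0.3562
  class_5: TP=37, FN=6+8+4+5+9=32 → 37/69 = 0.5362
Weighted-recall = Σ (supportᵢ/N)·recallᵢ with N=506: (91/506)·0.6154 + (89/506)·0.6517 + (99/506)·0.5354 + (85/506)·0.4471 + (73/506)·0.3562 + (69/506)·0.5362 = 0.530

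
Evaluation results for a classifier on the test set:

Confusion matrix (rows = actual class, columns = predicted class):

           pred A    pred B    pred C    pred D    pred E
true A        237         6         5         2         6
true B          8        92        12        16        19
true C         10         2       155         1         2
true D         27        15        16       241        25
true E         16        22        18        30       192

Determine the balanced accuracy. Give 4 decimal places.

Balanced accuracy = mean of per-class recall.
  A: recall = 237/256 = 0.92578
  B: recall = 92/147 = 0.62585
  C: recall = 155/170 = 0.91176
  D: recall = 241/324 = 0.74383
  E: recall = 192/278 = 0.69065
Mean = (0.92578 + 0.62585 + 0.91176 + 0.74383 + 0.69065) / 5 = 0.7796

0.7796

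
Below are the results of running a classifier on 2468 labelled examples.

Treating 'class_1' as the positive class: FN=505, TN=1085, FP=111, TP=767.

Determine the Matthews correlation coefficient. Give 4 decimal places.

MCC = (TP·TN − FP·FN) / √((TP+FP)(TP+FN)(TN+FP)(TN+FN))
Numerator = 767·1085 − 111·505 = 776140
Denominator = √(878·1272·1196·1590) = √2123781978240 = 1457320.1358
MCC = 776140 / 1457320.1358 = 0.5326

0.5326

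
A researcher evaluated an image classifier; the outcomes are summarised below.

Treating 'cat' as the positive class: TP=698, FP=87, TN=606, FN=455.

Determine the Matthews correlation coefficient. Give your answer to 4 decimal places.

MCC = (TP·TN − FP·FN) / √((TP+FP)(TP+FN)(TN+FP)(TN+FN))
Numerator = 698·606 − 87·455 = 383403
Denominator = √(785·1153·693·1061) = √665499268665 = 815781.3853
MCC = 383403 / 815781.3853 = 0.4700

0.4700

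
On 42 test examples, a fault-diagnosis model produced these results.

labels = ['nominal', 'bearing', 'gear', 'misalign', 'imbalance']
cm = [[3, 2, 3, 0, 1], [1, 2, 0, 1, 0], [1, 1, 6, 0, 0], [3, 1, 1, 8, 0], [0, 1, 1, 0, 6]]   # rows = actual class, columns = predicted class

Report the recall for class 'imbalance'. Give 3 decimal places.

0.750

One-vs-rest for 'imbalance': TP = diagonal; FP = other classes predicted 'imbalance'; FN = 'imbalance' predicted as other.
recall = TP/(TP+FN).
imbalance: TP=6, FN=0+1+1+0=2 → 6/8 = 0.7500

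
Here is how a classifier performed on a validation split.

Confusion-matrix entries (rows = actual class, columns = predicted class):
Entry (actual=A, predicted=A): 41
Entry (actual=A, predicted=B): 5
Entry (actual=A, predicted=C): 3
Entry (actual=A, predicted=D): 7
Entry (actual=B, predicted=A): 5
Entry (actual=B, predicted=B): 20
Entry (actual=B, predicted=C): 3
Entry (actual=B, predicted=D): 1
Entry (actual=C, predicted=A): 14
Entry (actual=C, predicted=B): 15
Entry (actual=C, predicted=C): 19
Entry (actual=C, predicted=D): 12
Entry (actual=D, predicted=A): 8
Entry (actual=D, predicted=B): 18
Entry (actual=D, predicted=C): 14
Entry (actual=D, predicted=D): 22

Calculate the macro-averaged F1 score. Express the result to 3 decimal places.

0.482

Per-class F1 score (2·TP/(2·TP+FP+FN)):
  A: TP=41, FP=5+14+8=27, FN=5+3+7=15 → 82/124 = 0.6613
  B: TP=20, FP=5+15+18=38, FN=5+3+1=9 → 40/87 = 0.4598
  C: TP=19, FP=3+3+14=20, FN=14+15+12=41 → 38/99 = 0.3838
  D: TP=22, FP=7+1+12=20, FN=8+18+14=40 → 44/104 = 0.4231
Macro-F1 score = mean = (0.6613 + 0.4598 + 0.3838 + 0.4231) / 4 = 0.482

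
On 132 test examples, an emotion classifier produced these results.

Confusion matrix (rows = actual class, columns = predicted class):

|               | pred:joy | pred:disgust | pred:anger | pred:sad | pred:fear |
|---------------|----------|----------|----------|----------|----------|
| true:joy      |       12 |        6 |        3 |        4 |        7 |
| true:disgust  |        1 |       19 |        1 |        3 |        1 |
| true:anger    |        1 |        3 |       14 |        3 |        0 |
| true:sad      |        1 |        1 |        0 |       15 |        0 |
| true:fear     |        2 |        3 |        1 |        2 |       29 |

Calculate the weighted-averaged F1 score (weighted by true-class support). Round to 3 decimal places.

Per-class F1 score (2·TP/(2·TP+FP+FN)):
  joy: TP=12, FP=1+1+1+2=5, FN=6+3+4+7=20 → 24/49 = 0.4898
  disgust: TP=19, FP=6+3+1+3=13, FN=1+1+3+1=6 → 38/57 = 0.6667
  anger: TP=14, FP=3+1+0+1=5, FN=1+3+3+0=7 → 28/40 = 0.7000
  sad: TP=15, FP=4+3+3+2=12, FN=1+1+0+0=2 → 30/44 = 0.6818
  fear: TP=29, FP=7+1+0+0=8, FN=2+3+1+2=8 → 58/74 = 0.7838
Weighted-F1 score = Σ (supportᵢ/N)·F1 scoreᵢ with N=132: (32/132)·0.4898 + (25/132)·0.6667 + (21/132)·0.7000 + (17/132)·0.6818 + (37/132)·0.7838 = 0.664

0.664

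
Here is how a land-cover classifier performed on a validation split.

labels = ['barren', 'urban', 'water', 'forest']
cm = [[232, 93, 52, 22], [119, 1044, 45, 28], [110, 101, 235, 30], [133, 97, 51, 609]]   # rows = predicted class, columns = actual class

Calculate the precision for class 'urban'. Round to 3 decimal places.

Take TP from the diagonal, FP from the rest of the 'urban' prediction marginal, FN from the rest of the 'urban' actual marginal.
precision = TP/(TP+FP).
urban: TP=1044, FP=119+45+28=192 → 1044/1236 = 0.8447

0.845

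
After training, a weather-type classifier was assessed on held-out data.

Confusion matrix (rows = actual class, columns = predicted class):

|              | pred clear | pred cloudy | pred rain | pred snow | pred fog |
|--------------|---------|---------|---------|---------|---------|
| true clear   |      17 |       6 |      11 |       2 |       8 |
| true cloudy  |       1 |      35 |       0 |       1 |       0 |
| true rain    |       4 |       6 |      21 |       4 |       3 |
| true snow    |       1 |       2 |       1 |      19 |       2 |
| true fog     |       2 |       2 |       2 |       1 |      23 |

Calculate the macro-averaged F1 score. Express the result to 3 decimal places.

0.658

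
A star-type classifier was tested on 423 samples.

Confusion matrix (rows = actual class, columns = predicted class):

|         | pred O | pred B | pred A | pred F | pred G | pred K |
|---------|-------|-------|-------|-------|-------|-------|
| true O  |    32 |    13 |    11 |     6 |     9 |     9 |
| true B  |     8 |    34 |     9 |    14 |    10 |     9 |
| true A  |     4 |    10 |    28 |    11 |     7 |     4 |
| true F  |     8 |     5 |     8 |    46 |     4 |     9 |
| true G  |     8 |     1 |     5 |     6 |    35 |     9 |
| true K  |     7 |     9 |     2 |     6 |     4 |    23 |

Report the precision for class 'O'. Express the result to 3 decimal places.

One-vs-rest for 'O': TP = diagonal; FP = other classes predicted 'O'; FN = 'O' predicted as other.
precision = TP/(TP+FP).
O: TP=32, FP=8+4+8+8+7=35 → 32/67 = 0.4776

0.478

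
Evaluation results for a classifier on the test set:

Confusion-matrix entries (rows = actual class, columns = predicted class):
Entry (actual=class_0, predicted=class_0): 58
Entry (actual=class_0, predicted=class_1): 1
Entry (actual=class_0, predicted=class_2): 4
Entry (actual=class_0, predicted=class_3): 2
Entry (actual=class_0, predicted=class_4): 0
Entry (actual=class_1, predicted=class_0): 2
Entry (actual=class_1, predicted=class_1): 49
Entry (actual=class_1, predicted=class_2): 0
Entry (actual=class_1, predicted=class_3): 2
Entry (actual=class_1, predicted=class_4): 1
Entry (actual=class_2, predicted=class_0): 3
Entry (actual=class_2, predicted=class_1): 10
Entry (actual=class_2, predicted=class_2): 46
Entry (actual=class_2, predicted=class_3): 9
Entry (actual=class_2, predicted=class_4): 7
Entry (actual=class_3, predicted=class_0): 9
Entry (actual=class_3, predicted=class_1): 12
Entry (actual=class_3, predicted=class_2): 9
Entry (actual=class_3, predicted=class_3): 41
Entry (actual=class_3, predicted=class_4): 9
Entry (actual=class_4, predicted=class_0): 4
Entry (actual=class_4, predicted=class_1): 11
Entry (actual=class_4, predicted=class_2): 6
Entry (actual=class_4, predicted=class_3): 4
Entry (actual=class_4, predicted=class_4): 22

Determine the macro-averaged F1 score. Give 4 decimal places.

0.6602

Per-class F1 score (2·TP/(2·TP+FP+FN)):
  class_0: TP=58, FP=2+3+9+4=18, FN=1+4+2+0=7 → 116/141 = 0.82270
  class_1: TP=49, FP=1+10+12+11=34, FN=2+0+2+1=5 → 98/137 = 0.71533
  class_2: TP=46, FP=4+0+9+6=19, FN=3+10+9+7=29 → 92/140 = 0.65714
  class_3: TP=41, FP=2+2+9+4=17, FN=9+12+9+9=39 → 82/138 = 0.59420
  class_4: TP=22, FP=0+1+7+9=17, FN=4+11+6+4=25 → 44/86 = 0.51163
Macro-F1 score = mean = (0.82270 + 0.71533 + 0.65714 + 0.59420 + 0.51163) / 5 = 0.6602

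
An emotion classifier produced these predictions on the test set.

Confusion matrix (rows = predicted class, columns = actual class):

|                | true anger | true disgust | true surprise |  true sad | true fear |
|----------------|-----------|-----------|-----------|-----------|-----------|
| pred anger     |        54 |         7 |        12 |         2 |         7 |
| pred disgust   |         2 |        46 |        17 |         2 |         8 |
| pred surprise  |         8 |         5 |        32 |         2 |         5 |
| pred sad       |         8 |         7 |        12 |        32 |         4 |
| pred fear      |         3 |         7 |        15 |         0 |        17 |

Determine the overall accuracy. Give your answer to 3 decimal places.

Accuracy = trace / total = (54+46+32+32+17=181) / 314 = 181/314 = 0.576

0.576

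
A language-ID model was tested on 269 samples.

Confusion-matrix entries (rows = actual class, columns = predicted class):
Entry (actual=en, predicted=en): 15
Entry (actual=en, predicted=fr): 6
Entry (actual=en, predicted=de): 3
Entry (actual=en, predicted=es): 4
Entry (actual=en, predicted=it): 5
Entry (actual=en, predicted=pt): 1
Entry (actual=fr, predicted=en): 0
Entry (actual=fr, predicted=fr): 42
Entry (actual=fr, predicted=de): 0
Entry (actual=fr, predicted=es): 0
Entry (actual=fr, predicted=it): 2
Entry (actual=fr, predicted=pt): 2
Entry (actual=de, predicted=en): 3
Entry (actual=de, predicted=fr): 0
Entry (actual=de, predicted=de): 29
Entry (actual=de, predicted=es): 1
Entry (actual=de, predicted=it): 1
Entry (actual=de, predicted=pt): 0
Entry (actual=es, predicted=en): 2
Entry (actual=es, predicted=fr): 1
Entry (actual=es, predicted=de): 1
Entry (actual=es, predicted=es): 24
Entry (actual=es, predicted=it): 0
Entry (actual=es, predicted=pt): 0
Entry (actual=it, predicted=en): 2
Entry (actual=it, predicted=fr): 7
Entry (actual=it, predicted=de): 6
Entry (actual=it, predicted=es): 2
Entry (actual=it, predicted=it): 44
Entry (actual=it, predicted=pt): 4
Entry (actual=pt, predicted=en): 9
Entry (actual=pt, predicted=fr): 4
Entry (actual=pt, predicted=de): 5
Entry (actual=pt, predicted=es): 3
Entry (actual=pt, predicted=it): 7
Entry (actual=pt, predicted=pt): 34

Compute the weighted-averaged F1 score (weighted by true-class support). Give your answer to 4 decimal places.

Per-class F1 score (2·TP/(2·TP+FP+FN)):
  en: TP=15, FP=0+3+2+2+9=16, FN=6+3+4+5+1=19 → 30/65 = 0.46154
  fr: TP=42, FP=6+0+1+7+4=18, FN=0+0+0+2+2=4 → 84/106 = 0.79245
  de: TP=29, FP=3+0+1+6+5=15, FN=3+0+1+1+0=5 → 58/78 = 0.74359
  es: TP=24, FP=4+0+1+2+3=10, FN=2+1+1+0+0=4 → 48/62 = 0.77419
  it: TP=44, FP=5+2+1+0+7=15, FN=2+7+6+2+4=21 → 88/124 = 0.70968
  pt: TP=34, FP=1+2+0+0+4=7, FN=9+4+5+3+7=28 → 68/103 = 0.66019
Weighted-F1 score = Σ (supportᵢ/N)·F1 scoreᵢ with N=269: (34/269)·0.46154 + (46/269)·0.79245 + (34/269)·0.74359 + (28/269)·0.77419 + (65/269)·0.70968 + (62/269)·0.66019 = 0.6921

0.6921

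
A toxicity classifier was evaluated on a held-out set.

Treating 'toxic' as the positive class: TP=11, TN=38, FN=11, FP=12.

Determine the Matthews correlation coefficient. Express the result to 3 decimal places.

MCC = (TP·TN − FP·FN) / √((TP+FP)(TP+FN)(TN+FP)(TN+FN))
Numerator = 11·38 − 12·11 = 286
Denominator = √(23·22·50·49) = √1239700 = 1113.4182
MCC = 286 / 1113.4182 = 0.257

0.257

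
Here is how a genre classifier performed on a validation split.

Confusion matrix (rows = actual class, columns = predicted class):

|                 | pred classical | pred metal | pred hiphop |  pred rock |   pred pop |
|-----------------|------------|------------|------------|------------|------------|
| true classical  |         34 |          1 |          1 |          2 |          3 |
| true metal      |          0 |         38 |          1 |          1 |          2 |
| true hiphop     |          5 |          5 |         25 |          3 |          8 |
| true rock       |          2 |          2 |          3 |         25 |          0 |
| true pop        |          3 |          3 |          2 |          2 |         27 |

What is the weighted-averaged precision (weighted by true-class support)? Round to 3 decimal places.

0.755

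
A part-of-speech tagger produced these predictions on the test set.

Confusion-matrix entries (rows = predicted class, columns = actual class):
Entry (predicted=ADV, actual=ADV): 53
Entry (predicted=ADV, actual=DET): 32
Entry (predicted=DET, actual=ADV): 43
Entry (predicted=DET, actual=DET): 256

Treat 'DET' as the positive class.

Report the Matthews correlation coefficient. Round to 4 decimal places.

MCC = (TP·TN − FP·FN) / √((TP+FP)(TP+FN)(TN+FP)(TN+FN))
Numerator = 256·53 − 43·32 = 12192
Denominator = √(299·288·96·85) = √702673920 = 26507.9973
MCC = 12192 / 26507.9973 = 0.4599

0.4599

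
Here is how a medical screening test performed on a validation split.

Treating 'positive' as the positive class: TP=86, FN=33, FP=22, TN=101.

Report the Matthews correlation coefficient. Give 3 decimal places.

0.547

MCC = (TP·TN − FP·FN) / √((TP+FP)(TP+FN)(TN+FP)(TN+FN))
Numerator = 86·101 − 22·33 = 7960
Denominator = √(108·119·123·134) = √211826664 = 14554.2662
MCC = 7960 / 14554.2662 = 0.547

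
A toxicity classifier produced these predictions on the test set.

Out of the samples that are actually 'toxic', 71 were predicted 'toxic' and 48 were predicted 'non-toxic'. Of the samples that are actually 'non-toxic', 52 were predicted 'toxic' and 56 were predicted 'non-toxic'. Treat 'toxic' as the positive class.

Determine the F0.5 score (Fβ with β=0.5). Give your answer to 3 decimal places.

Fβ = (1+β²)·TP / ((1+β²)·TP + β²·FN + FP), with β²=1/4
= 1.25·71 / (1.25·71 + 0.25·48 + 52) = 0.581

0.581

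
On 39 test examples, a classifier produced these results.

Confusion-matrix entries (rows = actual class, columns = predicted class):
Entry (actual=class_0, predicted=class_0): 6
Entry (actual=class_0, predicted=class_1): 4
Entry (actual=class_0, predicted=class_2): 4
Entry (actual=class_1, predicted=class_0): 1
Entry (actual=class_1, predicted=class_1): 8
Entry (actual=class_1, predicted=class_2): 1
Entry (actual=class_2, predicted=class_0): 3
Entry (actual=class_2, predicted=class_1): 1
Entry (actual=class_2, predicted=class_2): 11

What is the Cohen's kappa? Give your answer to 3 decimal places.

0.460

Observed agreement pₒ = trace/N = 25/39 = 0.6410
Expected agreement pₑ = Σ (rowᵢ·colᵢ)/N² = (14·10 + 10·13 + 15·16)/39² = 0.3353
κ = (pₒ − pₑ)/(1 − pₑ) = (0.6410 − 0.3353)/(1 − 0.3353) = 0.460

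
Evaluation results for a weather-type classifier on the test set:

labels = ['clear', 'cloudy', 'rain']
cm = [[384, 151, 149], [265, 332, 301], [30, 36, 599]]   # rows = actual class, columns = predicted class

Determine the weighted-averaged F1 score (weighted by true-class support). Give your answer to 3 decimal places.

Per-class F1 score (2·TP/(2·TP+FP+FN)):
  clear: TP=384, FP=265+30=295, FN=151+149=300 → 768/1363 = 0.5635
  cloudy: TP=332, FP=151+36=187, FN=265+301=566 → 664/1417 = 0.4686
  rain: TP=599, FP=149+301=450, FN=30+36=66 → 1198/1714 = 0.6989
Weighted-F1 score = Σ (supportᵢ/N)·F1 scoreᵢ with N=2247: (684/2247)·0.5635 + (898/2247)·0.4686 + (665/2247)·0.6989 = 0.566

0.566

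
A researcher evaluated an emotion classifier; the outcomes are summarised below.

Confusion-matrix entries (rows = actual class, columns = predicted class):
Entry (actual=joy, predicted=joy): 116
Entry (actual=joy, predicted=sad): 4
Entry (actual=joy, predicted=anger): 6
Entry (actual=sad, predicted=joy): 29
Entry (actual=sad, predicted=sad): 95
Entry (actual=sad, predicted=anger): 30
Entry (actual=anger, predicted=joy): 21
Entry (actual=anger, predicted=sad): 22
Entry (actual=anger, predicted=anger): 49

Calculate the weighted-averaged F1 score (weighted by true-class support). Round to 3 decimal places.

0.692

Per-class F1 score (2·TP/(2·TP+FP+FN)):
  joy: TP=116, FP=29+21=50, FN=4+6=10 → 232/292 = 0.7945
  sad: TP=95, FP=4+22=26, FN=29+30=59 → 190/275 = 0.6909
  anger: TP=49, FP=6+30=36, FN=21+22=43 → 98/177 = 0.5537
Weighted-F1 score = Σ (supportᵢ/N)·F1 scoreᵢ with N=372: (126/372)·0.7945 + (154/372)·0.6909 + (92/372)·0.5537 = 0.692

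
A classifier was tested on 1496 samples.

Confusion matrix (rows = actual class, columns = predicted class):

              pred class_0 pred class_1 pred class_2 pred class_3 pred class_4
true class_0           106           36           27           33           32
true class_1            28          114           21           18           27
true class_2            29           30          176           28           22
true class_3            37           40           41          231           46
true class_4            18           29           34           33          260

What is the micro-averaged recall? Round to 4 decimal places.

Micro-averaging pools counts across classes: ΣTP=887, ΣFP=609, ΣFN=609.
Micro-recall = TP/(TP+FN) on pooled counts = 0.5929 (equals overall accuracy in single-label multiclass).

0.5929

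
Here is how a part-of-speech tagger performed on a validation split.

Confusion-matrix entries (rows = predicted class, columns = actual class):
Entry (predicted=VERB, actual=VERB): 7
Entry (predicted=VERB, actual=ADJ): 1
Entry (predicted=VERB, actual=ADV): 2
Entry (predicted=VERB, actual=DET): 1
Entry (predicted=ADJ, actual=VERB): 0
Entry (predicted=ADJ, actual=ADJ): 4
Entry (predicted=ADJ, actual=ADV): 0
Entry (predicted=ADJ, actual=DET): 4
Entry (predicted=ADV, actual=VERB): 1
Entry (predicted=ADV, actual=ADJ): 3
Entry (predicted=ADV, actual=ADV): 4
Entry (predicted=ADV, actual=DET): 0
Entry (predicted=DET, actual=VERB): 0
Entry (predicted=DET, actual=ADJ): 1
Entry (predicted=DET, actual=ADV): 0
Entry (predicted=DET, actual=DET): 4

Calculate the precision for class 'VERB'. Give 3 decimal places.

One-vs-rest for 'VERB': TP = diagonal; FP = other classes predicted 'VERB'; FN = 'VERB' predicted as other.
precision = TP/(TP+FP).
VERB: TP=7, FP=1+2+1=4 → 7/11 = 0.6364

0.636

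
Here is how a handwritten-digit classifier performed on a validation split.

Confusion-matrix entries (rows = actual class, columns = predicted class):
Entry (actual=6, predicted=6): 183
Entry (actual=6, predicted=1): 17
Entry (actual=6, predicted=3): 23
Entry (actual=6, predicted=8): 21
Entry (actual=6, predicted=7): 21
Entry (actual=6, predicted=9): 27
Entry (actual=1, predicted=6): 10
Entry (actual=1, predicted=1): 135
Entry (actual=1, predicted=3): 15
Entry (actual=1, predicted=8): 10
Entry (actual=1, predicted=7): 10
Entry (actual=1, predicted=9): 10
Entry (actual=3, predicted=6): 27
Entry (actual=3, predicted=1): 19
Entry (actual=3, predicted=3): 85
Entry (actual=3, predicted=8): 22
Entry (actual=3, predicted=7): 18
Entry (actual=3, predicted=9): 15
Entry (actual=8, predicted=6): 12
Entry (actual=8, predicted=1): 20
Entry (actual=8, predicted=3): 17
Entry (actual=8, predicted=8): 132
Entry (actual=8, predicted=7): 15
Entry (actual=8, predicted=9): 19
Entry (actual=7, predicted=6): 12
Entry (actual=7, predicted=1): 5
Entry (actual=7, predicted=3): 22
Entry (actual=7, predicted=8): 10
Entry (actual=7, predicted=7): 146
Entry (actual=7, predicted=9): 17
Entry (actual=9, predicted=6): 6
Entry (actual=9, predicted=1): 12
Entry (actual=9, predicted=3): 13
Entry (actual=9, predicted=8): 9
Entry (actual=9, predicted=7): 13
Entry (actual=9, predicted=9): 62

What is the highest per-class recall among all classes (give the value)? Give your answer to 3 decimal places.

Per-class recall (TP/(TP+FN)):
  6: TP=183, FN=17+23+21+21+27=109 → 183/292 = 0.6267
  1: TP=135, FN=10+15+10+10+10=55 → 135/190 = 0.7105
  3: TP=85, FN=27+19+22+18+15=101 → 85/186 = 0.4570
  8: TP=132, FN=12+20+17+15+19=83 → 132/215 = 0.6140
  7: TP=146, FN=12+5+22+10+17=66 → 146/212 = 0.6887
  9: TP=62, FN=6+12+13+9+13=53 → 62/115 = 0.5391
Highest is class '1' with recall = 0.711.

0.711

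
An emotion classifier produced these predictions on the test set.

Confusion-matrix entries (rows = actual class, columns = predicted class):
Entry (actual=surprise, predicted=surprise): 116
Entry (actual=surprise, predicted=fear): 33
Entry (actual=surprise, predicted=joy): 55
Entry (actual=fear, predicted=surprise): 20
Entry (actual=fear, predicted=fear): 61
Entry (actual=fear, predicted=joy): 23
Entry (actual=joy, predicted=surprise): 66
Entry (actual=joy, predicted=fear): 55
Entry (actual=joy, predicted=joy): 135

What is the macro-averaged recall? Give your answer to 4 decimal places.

0.5608

Per-class recall (TP/(TP+FN)):
  surprise: TP=116, FN=33+55=88 → 116/204 = 0.56863
  fear: TP=61, FN=20+23=43 → 61/104 = 0.58654
  joy: TP=135, FN=66+55=121 → 135/256 = 0.52734
Macro-recall = mean = (0.56863 + 0.58654 + 0.52734) / 3 = 0.5608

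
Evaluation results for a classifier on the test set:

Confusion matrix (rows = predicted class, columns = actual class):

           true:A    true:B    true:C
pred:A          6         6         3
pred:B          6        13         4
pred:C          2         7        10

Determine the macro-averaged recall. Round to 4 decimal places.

Per-class recall (TP/(TP+FN)):
  A: TP=6, FN=6+2=8 → 6/14 = 0.42857
  B: TP=13, FN=6+7=13 → 13/26 = 0.50000
  C: TP=10, FN=3+4=7 → 10/17 = 0.58824
Macro-recall = mean = (0.42857 + 0.50000 + 0.58824) / 3 = 0.5056

0.5056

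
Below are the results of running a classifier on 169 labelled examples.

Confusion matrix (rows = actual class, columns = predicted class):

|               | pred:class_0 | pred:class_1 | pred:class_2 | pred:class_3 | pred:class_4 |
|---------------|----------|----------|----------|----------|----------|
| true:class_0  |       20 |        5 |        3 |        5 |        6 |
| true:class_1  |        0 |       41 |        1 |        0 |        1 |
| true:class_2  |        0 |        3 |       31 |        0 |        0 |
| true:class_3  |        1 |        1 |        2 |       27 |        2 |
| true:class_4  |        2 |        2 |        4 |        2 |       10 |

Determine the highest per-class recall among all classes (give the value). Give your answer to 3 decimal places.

Per-class recall (TP/(TP+FN)):
  class_0: TP=20, FN=5+3+5+6=19 → 20/39 = 0.5128
  class_1: TP=41, FN=0+1+0+1=2 → 41/43 = 0.9535
  class_2: TP=31, FN=0+3+0+0=3 → 31/34 = 0.9118
  class_3: TP=27, FN=1+1+2+2=6 → 27/33 = 0.8182
  class_4: TP=10, FN=2+2+4+2=10 → 10/20 = 0.5000
Highest is class 'class_1' with recall = 0.953.

0.953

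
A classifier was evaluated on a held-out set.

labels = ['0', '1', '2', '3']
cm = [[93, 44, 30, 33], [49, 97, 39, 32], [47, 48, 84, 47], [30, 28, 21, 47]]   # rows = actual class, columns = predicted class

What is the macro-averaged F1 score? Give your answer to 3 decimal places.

0.410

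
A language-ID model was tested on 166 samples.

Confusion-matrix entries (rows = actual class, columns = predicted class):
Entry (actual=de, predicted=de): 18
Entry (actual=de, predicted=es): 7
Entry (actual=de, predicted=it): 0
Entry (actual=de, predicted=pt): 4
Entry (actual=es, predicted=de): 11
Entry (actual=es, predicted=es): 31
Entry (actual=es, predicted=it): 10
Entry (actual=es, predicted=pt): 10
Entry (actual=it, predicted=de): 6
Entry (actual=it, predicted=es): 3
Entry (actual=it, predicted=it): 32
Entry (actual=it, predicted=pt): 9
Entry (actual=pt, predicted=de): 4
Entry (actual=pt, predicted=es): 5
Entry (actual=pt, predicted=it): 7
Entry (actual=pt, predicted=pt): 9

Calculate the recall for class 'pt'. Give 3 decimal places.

0.360

Take TP from the diagonal, FP from the rest of the 'pt' prediction marginal, FN from the rest of the 'pt' actual marginal.
recall = TP/(TP+FN).
pt: TP=9, FN=4+5+7=16 → 9/25 = 0.3600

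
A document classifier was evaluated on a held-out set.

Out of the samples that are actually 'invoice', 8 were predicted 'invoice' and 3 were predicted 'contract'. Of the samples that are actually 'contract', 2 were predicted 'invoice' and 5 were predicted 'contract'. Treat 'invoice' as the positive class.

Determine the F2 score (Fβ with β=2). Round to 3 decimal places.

Fβ = (1+β²)·TP / ((1+β²)·TP + β²·FN + FP), with β²=4
= 5·8 / (5·8 + 4·3 + 2) = 0.741

0.741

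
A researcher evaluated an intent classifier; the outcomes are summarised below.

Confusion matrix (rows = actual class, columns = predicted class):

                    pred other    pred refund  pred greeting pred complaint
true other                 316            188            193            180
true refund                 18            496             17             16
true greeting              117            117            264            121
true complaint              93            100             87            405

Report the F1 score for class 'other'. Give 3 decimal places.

0.445

F1 score = 2·TP/(2·TP+FP+FN).
other: TP=316, FP=18+117+93=228, FN=188+193+180=561 → 632/1421 = 0.4448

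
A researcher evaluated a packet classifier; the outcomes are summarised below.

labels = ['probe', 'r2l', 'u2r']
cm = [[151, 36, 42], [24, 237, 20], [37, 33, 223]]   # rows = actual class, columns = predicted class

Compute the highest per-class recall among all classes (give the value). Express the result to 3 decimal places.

0.843

Per-class recall (TP/(TP+FN)):
  probe: TP=151, FN=36+42=78 → 151/229 = 0.6594
  r2l: TP=237, FN=24+20=44 → 237/281 = 0.8434
  u2r: TP=223, FN=37+33=70 → 223/293 = 0.7611
Highest is class 'r2l' with recall = 0.843.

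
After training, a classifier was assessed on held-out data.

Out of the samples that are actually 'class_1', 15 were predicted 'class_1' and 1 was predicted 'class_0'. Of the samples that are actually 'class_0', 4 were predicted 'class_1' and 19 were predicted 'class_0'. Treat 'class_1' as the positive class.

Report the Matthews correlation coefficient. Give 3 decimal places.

MCC = (TP·TN − FP·FN) / √((TP+FP)(TP+FN)(TN+FP)(TN+FN))
Numerator = 15·19 − 4·1 = 281
Denominator = √(19·16·23·20) = √139840 = 373.9519
MCC = 281 / 373.9519 = 0.751

0.751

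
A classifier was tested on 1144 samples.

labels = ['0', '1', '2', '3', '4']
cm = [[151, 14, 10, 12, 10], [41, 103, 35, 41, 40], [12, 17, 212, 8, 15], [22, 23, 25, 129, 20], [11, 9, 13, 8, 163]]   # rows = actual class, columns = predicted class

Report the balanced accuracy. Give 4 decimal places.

0.6707

Balanced accuracy = mean of per-class recall.
  0: recall = 151/197 = 0.76650
  1: recall = 103/260 = 0.39615
  2: recall = 212/264 = 0.80303
  3: recall = 129/219 = 0.58904
  4: recall = 163/204 = 0.79902
Mean = (0.76650 + 0.39615 + 0.80303 + 0.58904 + 0.79902) / 5 = 0.6707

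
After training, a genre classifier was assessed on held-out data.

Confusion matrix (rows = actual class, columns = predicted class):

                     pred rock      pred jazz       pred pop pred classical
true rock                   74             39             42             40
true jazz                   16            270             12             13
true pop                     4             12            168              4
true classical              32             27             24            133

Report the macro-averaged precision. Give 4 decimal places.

0.6865

Per-class precision (TP/(TP+FP)):
  rock: TP=74, FP=16+4+32=52 → 74/126 = 0.58730
  jazz: TP=270, FP=39+12+27=78 → 270/348 = 0.77586
  pop: TP=168, FP=42+12+24=78 → 168/246 = 0.68293
  classical: TP=133, FP=40+13+4=57 → 133/190 = 0.70000
Macro-precision = mean = (0.58730 + 0.77586 + 0.68293 + 0.70000) / 4 = 0.6865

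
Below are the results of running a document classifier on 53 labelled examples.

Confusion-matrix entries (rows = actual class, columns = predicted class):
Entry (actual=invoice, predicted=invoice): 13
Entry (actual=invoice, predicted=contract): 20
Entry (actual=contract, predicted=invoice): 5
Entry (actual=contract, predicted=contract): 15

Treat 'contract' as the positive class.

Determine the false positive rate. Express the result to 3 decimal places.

0.606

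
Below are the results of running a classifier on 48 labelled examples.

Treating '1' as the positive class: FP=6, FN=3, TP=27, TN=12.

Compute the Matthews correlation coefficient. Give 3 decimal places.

MCC = (TP·TN − FP·FN) / √((TP+FP)(TP+FN)(TN+FP)(TN+FN))
Numerator = 27·12 − 6·3 = 306
Denominator = √(33·30·18·15) = √267300 = 517.0106
MCC = 306 / 517.0106 = 0.592

0.592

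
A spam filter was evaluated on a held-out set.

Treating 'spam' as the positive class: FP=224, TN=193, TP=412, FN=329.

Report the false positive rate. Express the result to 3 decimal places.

FPR = FP/(FP+TN) = 224/(224+193) = 0.537

0.537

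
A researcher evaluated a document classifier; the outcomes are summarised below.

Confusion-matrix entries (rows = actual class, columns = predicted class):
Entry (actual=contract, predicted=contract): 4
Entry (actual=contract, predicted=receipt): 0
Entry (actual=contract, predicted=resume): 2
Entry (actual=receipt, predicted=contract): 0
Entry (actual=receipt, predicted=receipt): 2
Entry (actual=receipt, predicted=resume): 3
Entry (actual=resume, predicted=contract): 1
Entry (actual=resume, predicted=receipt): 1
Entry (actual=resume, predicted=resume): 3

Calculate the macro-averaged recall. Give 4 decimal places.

Per-class recall (TP/(TP+FN)):
  contract: TP=4, FN=0+2=2 → 4/6 = 0.66667
  receipt: TP=2, FN=0+3=3 → 2/5 = 0.40000
  resume: TP=3, FN=1+1=2 → 3/5 = 0.60000
Macro-recall = mean = (0.66667 + 0.40000 + 0.60000) / 3 = 0.5556

0.5556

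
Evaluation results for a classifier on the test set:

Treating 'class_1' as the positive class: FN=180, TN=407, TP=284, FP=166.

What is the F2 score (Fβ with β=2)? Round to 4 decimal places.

0.6158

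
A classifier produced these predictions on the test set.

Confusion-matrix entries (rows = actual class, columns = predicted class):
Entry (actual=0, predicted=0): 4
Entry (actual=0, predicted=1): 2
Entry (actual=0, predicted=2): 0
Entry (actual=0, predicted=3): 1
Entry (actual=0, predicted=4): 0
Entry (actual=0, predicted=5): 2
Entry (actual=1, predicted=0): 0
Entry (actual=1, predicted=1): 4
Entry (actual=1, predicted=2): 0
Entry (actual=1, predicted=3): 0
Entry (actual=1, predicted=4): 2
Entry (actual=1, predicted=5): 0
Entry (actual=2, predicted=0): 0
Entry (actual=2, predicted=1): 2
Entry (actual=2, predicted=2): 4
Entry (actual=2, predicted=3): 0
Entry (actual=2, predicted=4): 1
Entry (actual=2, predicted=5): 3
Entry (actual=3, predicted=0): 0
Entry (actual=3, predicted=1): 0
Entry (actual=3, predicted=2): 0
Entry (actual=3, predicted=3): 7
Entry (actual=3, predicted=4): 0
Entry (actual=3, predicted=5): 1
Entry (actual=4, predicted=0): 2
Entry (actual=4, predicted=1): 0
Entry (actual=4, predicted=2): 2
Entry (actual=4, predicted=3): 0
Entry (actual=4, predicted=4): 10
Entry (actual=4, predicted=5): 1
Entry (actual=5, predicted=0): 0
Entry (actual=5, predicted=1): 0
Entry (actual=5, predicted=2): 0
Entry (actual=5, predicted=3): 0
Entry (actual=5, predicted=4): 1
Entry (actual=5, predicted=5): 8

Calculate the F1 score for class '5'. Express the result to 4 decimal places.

F1 score = 2·TP/(2·TP+FP+FN).
5: TP=8, FP=2+0+3+1+1=7, FN=0+0+0+0+1=1 → 16/24 = 0.66667

0.6667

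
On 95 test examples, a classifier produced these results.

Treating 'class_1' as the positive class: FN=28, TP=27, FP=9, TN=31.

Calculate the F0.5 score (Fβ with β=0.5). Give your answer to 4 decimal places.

0.6784

Fβ = (1+β²)·TP / ((1+β²)·TP + β²·FN + FP), with β²=1/4
= 1.25·27 / (1.25·27 + 0.25·28 + 9) = 0.6784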